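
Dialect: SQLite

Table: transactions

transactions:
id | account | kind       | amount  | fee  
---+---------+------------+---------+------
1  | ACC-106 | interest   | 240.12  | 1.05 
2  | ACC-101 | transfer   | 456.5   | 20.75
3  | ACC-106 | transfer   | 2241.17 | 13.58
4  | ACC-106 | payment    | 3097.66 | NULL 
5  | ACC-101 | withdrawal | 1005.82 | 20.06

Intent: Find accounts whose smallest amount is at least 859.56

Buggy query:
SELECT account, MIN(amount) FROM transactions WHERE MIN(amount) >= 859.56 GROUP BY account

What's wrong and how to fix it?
Bug: MIN() in WHERE is a misuse of aggregate

Fix: Replace WHERE with HAVING after the GROUP BY

Corrected query:
SELECT account, MIN(amount) FROM transactions GROUP BY account HAVING MIN(amount) >= 859.56

Result:
(no rows)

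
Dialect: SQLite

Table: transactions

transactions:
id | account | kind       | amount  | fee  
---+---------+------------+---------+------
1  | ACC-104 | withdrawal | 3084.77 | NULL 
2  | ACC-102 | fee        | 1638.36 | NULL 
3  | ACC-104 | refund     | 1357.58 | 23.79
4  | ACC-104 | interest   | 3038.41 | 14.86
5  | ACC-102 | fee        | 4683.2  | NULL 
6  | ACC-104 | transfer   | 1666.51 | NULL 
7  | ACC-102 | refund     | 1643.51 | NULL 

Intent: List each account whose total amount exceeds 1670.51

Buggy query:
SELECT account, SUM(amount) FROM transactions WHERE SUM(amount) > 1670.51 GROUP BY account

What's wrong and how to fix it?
Bug: Aggregate functions cannot appear in a WHERE clause

Fix: Move the aggregate condition to a HAVING clause

Corrected query:
SELECT account, SUM(amount) FROM transactions GROUP BY account HAVING SUM(amount) > 1670.51

Result:
account | SUM(amount)
--------+------------
ACC-102 | 7965.07    
ACC-104 | 9147.27    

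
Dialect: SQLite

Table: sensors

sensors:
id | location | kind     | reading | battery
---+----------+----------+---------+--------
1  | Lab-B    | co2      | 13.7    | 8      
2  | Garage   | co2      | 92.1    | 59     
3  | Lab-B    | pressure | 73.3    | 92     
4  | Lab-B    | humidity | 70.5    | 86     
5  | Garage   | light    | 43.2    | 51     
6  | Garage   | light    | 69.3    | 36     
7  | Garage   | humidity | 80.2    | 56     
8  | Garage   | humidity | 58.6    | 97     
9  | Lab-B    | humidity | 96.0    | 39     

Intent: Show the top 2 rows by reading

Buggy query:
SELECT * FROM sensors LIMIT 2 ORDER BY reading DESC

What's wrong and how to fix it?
Bug: ORDER BY cannot follow LIMIT; LIMIT is the final clause

Fix: Sort with ORDER BY, then apply LIMIT

Corrected query:
SELECT * FROM sensors ORDER BY reading DESC LIMIT 2

Result:
id | location | kind     | reading | battery
---+----------+----------+---------+--------
9  | Lab-B    | humidity | 96      | 39     
2  | Garage   | co2      | 92.1    | 59     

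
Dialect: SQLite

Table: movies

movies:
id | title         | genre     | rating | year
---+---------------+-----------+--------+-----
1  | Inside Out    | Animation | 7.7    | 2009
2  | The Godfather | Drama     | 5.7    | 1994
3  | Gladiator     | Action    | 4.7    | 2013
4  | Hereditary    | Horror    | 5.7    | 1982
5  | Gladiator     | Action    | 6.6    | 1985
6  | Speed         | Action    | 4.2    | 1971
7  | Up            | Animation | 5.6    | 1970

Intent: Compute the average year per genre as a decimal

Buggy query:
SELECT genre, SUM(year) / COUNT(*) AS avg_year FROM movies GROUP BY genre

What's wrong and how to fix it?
Bug: Both operands are integers, so '/' performs integer division and truncates

Fix: Multiply by 1.0 (or CAST to REAL) to force floating-point division

Corrected query:
SELECT genre, SUM(year) * 1.0 / COUNT(*) AS avg_year FROM movies GROUP BY genre

Result:
genre     | avg_year   
----------+------------
Action    | 1989.666667
Animation | 1989.5     
Drama     | 1994       
Horror    | 1982       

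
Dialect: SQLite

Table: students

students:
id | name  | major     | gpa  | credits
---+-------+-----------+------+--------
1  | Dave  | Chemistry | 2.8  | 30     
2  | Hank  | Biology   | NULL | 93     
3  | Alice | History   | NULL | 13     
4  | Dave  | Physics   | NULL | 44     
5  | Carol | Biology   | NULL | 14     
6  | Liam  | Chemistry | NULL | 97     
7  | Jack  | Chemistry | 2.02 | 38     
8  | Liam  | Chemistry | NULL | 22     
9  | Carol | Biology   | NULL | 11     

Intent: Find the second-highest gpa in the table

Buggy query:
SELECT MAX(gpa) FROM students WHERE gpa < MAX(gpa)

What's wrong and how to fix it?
Bug: MAX(gpa) on the right of the comparison is an aggregate-in-WHERE error

Fix: Put the inner MAX in a scalar subquery

Corrected query:
SELECT MAX(gpa) FROM students WHERE gpa < (SELECT MAX(gpa) FROM students)

Result:
MAX(gpa)
--------
2.02    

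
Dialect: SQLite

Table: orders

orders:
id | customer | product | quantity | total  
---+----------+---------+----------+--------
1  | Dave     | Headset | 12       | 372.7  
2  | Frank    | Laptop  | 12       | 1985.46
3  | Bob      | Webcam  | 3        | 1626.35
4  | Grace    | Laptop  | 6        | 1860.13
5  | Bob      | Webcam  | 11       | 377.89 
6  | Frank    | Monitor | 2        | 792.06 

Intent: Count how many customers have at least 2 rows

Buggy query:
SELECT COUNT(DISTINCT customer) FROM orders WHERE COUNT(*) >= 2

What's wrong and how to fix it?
Bug: COUNT(*) cannot appear in WHERE; the per-group count doesn't exist yet

Fix: Group first with HAVING COUNT(*) >= 2, then COUNT the resulting groups

Corrected query:
SELECT COUNT(*) FROM (SELECT customer FROM orders GROUP BY customer HAVING COUNT(*) >= 2)

Result:
COUNT(*)
--------
2       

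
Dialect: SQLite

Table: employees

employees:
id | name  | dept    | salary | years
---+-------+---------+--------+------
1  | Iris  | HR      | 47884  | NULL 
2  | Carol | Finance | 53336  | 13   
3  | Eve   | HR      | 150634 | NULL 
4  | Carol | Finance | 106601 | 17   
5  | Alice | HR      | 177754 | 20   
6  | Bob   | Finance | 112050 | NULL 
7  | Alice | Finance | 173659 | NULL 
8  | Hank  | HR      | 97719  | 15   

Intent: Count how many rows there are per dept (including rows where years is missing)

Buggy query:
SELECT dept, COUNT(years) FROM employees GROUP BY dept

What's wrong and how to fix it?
Bug: COUNT(years) skips NULLs, so groups with missing years are undercounted

Fix: Use COUNT(*) to count all rows regardless of NULL

Corrected query:
SELECT dept, COUNT(*) FROM employees GROUP BY dept

Result:
dept    | COUNT(*)
--------+---------
Finance | 4       
HR      | 4       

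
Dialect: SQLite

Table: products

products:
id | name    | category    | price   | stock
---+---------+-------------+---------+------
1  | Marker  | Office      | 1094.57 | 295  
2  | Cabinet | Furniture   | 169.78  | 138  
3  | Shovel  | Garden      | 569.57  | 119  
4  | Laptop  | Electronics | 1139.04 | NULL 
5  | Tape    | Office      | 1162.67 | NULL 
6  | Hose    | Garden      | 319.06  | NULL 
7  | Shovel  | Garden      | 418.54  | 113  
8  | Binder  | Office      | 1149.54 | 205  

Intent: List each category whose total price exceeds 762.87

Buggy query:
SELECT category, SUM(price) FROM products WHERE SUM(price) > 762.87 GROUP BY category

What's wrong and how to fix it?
Bug: Aggregate functions cannot appear in a WHERE clause

Fix: Move the aggregate condition to a HAVING clause

Corrected query:
SELECT category, SUM(price) FROM products GROUP BY category HAVING SUM(price) > 762.87

Result:
category    | SUM(price)
------------+-----------
Electronics | 1139.04   
Garden      | 1307.17   
Office      | 3406.78   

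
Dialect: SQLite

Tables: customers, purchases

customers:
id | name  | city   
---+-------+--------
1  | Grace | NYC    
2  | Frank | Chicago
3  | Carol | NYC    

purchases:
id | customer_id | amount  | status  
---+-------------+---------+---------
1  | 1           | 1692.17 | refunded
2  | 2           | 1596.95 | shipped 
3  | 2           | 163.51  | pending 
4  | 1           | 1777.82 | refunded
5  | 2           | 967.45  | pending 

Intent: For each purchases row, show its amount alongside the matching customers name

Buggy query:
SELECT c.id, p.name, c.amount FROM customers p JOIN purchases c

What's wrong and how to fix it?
Bug: Missing join condition: each purchases row is matched to all customers rows instead of just its own

Fix: Add ON c.customer_id = p.id to the JOIN

Corrected query:
SELECT c.id, p.name, c.amount FROM customers p JOIN purchases c ON c.customer_id = p.id

Result:
id | name  | amount 
---+-------+--------
1  | Grace | 1692.17
2  | Frank | 1596.95
3  | Frank | 163.51 
4  | Grace | 1777.82
5  | Frank | 967.45 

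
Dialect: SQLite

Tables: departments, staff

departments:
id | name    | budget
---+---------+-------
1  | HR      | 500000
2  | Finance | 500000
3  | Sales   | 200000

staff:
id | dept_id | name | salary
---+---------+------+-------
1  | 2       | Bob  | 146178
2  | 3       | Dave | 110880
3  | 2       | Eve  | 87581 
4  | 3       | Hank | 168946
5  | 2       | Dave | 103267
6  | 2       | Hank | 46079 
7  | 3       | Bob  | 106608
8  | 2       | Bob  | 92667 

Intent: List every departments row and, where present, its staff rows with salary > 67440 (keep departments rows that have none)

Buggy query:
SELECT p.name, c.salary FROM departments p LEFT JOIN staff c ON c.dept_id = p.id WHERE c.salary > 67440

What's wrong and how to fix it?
Bug: Filtering c.salary in WHERE discards the NULL rows produced by LEFT JOIN, turning it into an inner join

Fix: Put 'c.salary > 67440' in the JOIN's ON clause instead of WHERE

Corrected query:
SELECT p.name, c.salary FROM departments p LEFT JOIN staff c ON c.dept_id = p.id AND c.salary > 67440

Result:
name    | salary
--------+-------
HR      | NULL  
Finance | 87581 
Finance | 92667 
Finance | 103267
Finance | 146178
Sales   | 106608
Sales   | 110880
Sales   | 168946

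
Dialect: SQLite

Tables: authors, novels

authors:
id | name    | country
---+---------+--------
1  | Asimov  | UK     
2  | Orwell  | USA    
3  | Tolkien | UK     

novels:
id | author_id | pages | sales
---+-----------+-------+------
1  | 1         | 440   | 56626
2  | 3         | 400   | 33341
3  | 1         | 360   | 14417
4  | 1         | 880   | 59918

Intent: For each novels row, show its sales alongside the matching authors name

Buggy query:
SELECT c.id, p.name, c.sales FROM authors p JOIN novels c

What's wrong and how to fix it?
Bug: Missing join condition: each novels row is matched to all authors rows instead of just its own

Fix: Add ON c.author_id = p.id to the JOIN

Corrected query:
SELECT c.id, p.name, c.sales FROM authors p JOIN novels c ON c.author_id = p.id

Result:
id | name    | sales
---+---------+------
1  | Asimov  | 56626
2  | Tolkien | 33341
3  | Asimov  | 14417
4  | Asimov  | 59918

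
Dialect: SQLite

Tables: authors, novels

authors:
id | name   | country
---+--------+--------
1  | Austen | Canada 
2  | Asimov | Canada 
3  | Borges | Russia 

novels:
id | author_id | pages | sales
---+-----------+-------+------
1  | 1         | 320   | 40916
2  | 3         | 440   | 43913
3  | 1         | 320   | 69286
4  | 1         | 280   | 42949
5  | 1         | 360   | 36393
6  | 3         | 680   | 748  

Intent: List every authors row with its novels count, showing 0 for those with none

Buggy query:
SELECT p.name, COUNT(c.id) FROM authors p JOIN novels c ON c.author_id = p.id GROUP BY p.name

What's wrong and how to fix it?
Bug: An inner join excludes parents with zero children

Fix: Use LEFT JOIN so parents without children still appear (COUNT(c.id) gives 0)

Corrected query:
SELECT p.name, COUNT(c.id) FROM authors p LEFT JOIN novels c ON c.author_id = p.id GROUP BY p.name

Result:
name   | COUNT(c.id)
-------+------------
Asimov | 0          
Austen | 4          
Borges | 2          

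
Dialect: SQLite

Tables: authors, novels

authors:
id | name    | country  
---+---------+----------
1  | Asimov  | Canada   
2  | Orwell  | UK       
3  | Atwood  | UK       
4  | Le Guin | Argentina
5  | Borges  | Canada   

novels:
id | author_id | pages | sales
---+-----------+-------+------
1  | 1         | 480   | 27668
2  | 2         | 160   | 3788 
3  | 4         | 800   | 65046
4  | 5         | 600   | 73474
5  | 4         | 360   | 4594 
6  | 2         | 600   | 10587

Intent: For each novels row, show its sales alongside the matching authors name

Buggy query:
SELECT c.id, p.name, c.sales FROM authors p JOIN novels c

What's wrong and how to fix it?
Bug: Missing join condition: each novels row is matched to all authors rows instead of just its own

Fix: Specify the join condition linking the foreign key to the parent id

Corrected query:
SELECT c.id, p.name, c.sales FROM authors p JOIN novels c ON c.author_id = p.id

Result:
id | name    | sales
---+---------+------
1  | Asimov  | 27668
2  | Orwell  | 3788 
3  | Le Guin | 65046
4  | Borges  | 73474
5  | Le Guin | 4594 
6  | Orwell  | 10587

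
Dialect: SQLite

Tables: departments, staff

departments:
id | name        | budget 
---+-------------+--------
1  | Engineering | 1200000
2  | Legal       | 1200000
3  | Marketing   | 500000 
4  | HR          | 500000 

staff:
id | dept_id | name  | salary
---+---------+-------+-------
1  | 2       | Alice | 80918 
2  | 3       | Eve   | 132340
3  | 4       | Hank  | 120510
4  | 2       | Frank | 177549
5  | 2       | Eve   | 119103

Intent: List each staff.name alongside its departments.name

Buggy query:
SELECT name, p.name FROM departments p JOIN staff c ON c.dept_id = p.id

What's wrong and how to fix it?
Bug: Both tables have a 'name' column; the unqualified reference is ambiguous

Fix: Qualify the column with its table alias (c.name)

Corrected query:
SELECT c.name, p.name FROM departments p JOIN staff c ON c.dept_id = p.id

Result:
name  | name     
------+----------
Alice | Legal    
Eve   | Marketing
Hank  | HR       
Frank | Legal    
Eve   | Legal    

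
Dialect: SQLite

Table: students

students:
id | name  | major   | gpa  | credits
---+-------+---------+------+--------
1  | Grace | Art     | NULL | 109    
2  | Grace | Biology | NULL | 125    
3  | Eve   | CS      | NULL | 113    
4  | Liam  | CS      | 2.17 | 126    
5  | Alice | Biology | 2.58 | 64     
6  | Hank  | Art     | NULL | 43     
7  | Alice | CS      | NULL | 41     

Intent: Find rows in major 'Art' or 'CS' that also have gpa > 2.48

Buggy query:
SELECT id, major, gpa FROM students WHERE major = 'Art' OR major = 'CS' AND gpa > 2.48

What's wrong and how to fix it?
Bug: Without parentheses, AND is evaluated before OR, so the gpa filter only applies to the 'CS' branch

Fix: Group the OR with parentheses (or use IN), then AND the threshold

Corrected query:
SELECT id, major, gpa FROM students WHERE (major = 'Art' OR major = 'CS') AND gpa > 2.48

Result:
(no rows)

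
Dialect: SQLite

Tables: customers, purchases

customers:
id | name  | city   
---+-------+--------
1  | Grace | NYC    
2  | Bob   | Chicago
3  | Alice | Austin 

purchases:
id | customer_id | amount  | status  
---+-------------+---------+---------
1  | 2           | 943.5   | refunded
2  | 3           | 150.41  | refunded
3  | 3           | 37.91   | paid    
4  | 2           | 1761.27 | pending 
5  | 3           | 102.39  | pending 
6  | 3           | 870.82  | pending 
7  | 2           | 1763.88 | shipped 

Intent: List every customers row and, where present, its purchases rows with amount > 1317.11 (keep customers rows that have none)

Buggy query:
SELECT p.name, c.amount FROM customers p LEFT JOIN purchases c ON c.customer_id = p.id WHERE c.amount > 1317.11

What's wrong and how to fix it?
Bug: Filtering c.amount in WHERE discards the NULL rows produced by LEFT JOIN, turning it into an inner join

Fix: Put 'c.amount > 1317.11' in the JOIN's ON clause instead of WHERE

Corrected query:
SELECT p.name, c.amount FROM customers p LEFT JOIN purchases c ON c.customer_id = p.id AND c.amount > 1317.11

Result:
name  | amount 
------+--------
Grace | NULL   
Bob   | 1761.27
Bob   | 1763.88
Alice | NULL   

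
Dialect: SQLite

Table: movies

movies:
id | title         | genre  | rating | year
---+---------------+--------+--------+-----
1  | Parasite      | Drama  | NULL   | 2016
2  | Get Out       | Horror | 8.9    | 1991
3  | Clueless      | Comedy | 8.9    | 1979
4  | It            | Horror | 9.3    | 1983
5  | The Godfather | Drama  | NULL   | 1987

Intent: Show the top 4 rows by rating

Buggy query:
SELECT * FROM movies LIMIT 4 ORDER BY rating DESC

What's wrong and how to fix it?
Bug: ORDER BY cannot follow LIMIT; LIMIT is the final clause

Fix: Sort with ORDER BY, then apply LIMIT

Corrected query:
SELECT * FROM movies ORDER BY rating DESC LIMIT 4

Result:
id | title    | genre  | rating | year
---+----------+--------+--------+-----
4  | It       | Horror | 9.3    | 1983
2  | Get Out  | Horror | 8.9    | 1991
3  | Clueless | Comedy | 8.9    | 1979
1  | Parasite | Drama  | NULL   | 2016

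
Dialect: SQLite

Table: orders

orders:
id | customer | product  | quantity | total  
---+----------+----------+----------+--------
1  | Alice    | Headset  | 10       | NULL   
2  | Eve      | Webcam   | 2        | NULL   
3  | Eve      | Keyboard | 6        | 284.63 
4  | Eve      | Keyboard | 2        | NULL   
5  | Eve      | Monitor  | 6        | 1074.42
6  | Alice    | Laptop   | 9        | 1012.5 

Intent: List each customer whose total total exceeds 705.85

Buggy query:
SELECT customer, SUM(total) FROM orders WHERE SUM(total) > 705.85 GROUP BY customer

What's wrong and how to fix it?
Bug: SUM(total) is an aggregate, but WHERE filters rows before aggregation

Fix: Use HAVING (which filters groups after aggregation) instead of WHERE

Corrected query:
SELECT customer, SUM(total) FROM orders GROUP BY customer HAVING SUM(total) > 705.85

Result:
customer | SUM(total)
---------+-----------
Alice    | 1012.5    
Eve      | 1359.05   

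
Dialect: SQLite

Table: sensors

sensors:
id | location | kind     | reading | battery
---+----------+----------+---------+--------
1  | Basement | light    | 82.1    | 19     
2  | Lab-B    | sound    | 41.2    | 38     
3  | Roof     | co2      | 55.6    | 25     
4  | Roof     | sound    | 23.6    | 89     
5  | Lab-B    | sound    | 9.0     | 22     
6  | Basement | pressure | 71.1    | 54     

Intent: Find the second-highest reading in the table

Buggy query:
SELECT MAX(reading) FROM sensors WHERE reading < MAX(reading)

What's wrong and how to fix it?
Bug: MAX(reading) on the right of the comparison is an aggregate-in-WHERE error

Fix: Put the inner MAX in a scalar subquery

Corrected query:
SELECT MAX(reading) FROM sensors WHERE reading < (SELECT MAX(reading) FROM sensors)

Result:
MAX(reading)
------------
71.1        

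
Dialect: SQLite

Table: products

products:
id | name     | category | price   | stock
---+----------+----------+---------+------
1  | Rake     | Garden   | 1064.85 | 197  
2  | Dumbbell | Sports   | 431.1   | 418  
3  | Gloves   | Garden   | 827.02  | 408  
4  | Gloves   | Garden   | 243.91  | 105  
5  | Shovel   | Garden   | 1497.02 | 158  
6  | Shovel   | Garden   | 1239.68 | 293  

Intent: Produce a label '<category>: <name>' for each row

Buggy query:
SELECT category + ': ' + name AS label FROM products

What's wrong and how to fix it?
Bug: '+' is numeric addition; on text columns SQLite converts them to 0 instead of concatenating

Fix: Use the || operator for string concatenation

Corrected query:
SELECT category || ': ' || name AS label FROM products

Result:
label           
----------------
Garden: Rake    
Sports: Dumbbell
Garden: Gloves  
Garden: Gloves  
Garden: Shovel  
Garden: Shovel  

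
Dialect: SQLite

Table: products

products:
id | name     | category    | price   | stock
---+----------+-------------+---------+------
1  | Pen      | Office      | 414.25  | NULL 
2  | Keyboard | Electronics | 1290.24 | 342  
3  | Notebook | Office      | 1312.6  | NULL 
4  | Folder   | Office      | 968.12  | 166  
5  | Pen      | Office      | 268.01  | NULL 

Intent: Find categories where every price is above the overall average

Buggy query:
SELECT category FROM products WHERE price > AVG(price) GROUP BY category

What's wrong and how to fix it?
Bug: AVG() is an aggregate; it can't sit directly in WHERE

Fix: Compute the overall average in a scalar subquery and compare each group's MIN against it in HAVING

Corrected query:
SELECT category FROM products GROUP BY category HAVING MIN(price) > (SELECT AVG(price) FROM products)

Result:
category   
-----------
Electronics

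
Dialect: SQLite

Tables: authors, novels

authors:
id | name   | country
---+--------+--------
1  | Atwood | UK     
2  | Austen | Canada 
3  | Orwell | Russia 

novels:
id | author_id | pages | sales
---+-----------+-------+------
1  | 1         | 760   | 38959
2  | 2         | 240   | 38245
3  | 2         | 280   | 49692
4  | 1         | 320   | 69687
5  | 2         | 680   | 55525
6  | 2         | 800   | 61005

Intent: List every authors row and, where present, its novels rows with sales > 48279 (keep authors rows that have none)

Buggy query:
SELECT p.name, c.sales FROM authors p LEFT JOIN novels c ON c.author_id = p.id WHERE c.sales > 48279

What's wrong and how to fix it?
Bug: Filtering c.sales in WHERE discards the NULL rows produced by LEFT JOIN, turning it into an inner join

Fix: Move the right-table condition into the ON clause so unmatched parents are kept

Corrected query:
SELECT p.name, c.sales FROM authors p LEFT JOIN novels c ON c.author_id = p.id AND c.sales > 48279

Result:
name   | sales
-------+------
Atwood | 69687
Austen | 49692
Austen | 55525
Austen | 61005
Orwell | NULL 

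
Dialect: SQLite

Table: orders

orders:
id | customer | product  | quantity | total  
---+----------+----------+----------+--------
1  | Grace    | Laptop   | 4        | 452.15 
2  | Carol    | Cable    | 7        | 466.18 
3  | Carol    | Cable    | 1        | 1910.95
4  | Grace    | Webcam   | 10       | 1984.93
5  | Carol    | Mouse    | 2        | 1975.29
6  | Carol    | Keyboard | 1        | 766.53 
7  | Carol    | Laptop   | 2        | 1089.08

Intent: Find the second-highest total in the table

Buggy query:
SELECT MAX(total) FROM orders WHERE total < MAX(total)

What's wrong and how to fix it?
Bug: MAX(total) on the right of the comparison is an aggregate-in-WHERE error

Fix: Put the inner MAX in a scalar subquery

Corrected query:
SELECT MAX(total) FROM orders WHERE total < (SELECT MAX(total) FROM orders)

Result:
MAX(total)
----------
1975.29   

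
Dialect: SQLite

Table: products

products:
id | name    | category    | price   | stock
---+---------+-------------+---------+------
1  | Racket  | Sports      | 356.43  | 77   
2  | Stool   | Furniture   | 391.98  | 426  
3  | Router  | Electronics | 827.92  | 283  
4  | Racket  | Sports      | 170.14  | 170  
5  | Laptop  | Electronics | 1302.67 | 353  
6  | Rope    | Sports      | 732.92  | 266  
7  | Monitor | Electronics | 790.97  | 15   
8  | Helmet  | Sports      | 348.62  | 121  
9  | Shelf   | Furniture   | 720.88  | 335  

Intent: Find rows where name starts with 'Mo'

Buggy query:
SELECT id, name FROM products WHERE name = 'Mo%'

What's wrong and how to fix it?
Bug: '=' compares the literal string including the % character; pattern matching needs LIKE

Fix: Replace '=' with LIKE so 'Mo%' is treated as a pattern

Corrected query:
SELECT id, name FROM products WHERE name LIKE 'Mo%'

Result:
id | name   
---+--------
7  | Monitor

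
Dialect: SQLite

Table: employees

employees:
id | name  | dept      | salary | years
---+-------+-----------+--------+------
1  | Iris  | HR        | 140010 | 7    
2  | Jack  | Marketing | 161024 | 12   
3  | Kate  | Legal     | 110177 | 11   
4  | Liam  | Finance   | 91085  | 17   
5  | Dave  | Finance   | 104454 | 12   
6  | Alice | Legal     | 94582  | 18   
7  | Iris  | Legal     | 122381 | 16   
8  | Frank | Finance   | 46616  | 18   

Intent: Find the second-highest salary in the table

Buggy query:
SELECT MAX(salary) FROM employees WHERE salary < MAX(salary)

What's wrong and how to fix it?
Bug: The inner MAX is an aggregate inside WHERE, which is not allowed

Fix: Compute the overall MAX in a subquery, then take MAX of rows below it

Corrected query:
SELECT MAX(salary) FROM employees WHERE salary < (SELECT MAX(salary) FROM employees)

Result:
MAX(salary)
-----------
140010     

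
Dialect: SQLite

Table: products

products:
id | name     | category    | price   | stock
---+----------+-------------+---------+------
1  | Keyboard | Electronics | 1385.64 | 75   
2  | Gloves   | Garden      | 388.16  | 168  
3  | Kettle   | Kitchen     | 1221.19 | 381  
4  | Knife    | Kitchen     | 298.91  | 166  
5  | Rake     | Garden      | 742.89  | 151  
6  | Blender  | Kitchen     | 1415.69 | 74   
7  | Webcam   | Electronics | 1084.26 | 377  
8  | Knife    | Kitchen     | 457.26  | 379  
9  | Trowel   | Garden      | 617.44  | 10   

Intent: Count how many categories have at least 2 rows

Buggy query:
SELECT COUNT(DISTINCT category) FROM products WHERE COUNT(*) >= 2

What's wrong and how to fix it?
Bug: WHERE filters individual rows, not groups, so a group-level COUNT is invalid there

Fix: Use a subquery that GROUPs and filters with HAVING, then count its rows

Corrected query:
SELECT COUNT(*) FROM (SELECT category FROM products GROUP BY category HAVING COUNT(*) >= 2)

Result:
COUNT(*)
--------
3       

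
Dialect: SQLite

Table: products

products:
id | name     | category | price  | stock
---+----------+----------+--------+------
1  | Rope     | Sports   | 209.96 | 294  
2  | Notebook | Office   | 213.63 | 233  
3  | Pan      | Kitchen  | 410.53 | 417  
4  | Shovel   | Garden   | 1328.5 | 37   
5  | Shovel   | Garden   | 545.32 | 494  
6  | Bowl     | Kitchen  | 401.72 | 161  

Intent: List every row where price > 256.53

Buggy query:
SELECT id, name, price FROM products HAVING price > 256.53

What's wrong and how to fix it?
Bug: HAVING filters the output of aggregation, but this query has no GROUP BY and no aggregate functions, so SQLite rejects it (HAVING clause on a non-aggregate query); the condition here is per row

Fix: Replace HAVING with WHERE since the condition applies to individual rows

Corrected query:
SELECT id, name, price FROM products WHERE price > 256.53

Result:
id | name   | price 
---+--------+-------
3  | Pan    | 410.53
4  | Shovel | 1328.5
5  | Shovel | 545.32
6  | Bowl   | 401.72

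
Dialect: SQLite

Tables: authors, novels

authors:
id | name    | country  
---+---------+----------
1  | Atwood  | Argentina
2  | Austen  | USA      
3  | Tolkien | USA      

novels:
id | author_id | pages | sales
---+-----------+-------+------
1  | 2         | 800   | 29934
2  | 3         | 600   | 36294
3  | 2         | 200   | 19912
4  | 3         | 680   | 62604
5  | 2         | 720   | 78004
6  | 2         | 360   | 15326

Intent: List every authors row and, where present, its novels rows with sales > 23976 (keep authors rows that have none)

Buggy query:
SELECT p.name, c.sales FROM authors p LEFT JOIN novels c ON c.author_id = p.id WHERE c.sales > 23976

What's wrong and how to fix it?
Bug: Filtering c.sales in WHERE discards the NULL rows produced by LEFT JOIN, turning it into an inner join

Fix: Put 'c.sales > 23976' in the JOIN's ON clause instead of WHERE

Corrected query:
SELECT p.name, c.sales FROM authors p LEFT JOIN novels c ON c.author_id = p.id AND c.sales > 23976

Result:
name    | sales
--------+------
Atwood  | NULL 
Austen  | 29934
Austen  | 78004
Tolkien | 36294
Tolkien | 62604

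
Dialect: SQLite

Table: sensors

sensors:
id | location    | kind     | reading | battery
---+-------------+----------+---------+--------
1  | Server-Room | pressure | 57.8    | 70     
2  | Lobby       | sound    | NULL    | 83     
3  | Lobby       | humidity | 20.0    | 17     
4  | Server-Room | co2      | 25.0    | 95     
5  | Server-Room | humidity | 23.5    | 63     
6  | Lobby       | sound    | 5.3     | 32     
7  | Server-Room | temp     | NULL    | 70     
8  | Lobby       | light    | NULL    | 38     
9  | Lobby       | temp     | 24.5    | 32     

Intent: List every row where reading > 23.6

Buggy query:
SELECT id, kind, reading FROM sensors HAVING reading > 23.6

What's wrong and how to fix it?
Bug: This is a non-aggregate query (no GROUP BY, no aggregates), so in SQLite the HAVING clause is invalid here; a row-level condition belongs in WHERE

Fix: Replace HAVING with WHERE since the condition applies to individual rows

Corrected query:
SELECT id, kind, reading FROM sensors WHERE reading > 23.6

Result:
id | kind     | reading
---+----------+--------
1  | pressure | 57.8   
4  | co2      | 25     
9  | temp     | 24.5   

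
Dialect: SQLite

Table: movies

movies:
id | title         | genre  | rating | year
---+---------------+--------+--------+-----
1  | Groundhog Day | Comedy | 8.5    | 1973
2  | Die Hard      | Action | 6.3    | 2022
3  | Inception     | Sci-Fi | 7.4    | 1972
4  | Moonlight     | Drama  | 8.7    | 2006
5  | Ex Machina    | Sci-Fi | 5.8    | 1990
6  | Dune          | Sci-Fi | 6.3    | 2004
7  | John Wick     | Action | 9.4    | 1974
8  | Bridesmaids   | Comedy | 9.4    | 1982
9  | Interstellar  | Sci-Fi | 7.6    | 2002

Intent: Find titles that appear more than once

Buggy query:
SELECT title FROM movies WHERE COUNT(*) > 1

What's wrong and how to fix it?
Bug: COUNT(*) is an aggregate and cannot be used in WHERE

Fix: GROUP BY title, then filter groups with HAVING COUNT(*) > 1

Corrected query:
SELECT title FROM movies GROUP BY title HAVING COUNT(*) > 1

Result:
(no rows)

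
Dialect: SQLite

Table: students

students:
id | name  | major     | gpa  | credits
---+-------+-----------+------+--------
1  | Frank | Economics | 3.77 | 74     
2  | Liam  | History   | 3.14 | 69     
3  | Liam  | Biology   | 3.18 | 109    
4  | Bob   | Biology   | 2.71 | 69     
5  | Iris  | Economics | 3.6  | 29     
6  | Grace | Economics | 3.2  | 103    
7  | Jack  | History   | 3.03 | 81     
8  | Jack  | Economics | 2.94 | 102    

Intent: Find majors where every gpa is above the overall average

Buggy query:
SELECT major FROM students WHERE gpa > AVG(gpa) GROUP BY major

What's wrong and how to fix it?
Bug: WHERE evaluates per row before aggregation, so AVG() is unavailable

Fix: Use a subquery for AVG and a HAVING MIN(...) filter so the condition holds for every row in the group

Corrected query:
SELECT major FROM students GROUP BY major HAVING MIN(gpa) > (SELECT AVG(gpa) FROM students)

Result:
(no rows)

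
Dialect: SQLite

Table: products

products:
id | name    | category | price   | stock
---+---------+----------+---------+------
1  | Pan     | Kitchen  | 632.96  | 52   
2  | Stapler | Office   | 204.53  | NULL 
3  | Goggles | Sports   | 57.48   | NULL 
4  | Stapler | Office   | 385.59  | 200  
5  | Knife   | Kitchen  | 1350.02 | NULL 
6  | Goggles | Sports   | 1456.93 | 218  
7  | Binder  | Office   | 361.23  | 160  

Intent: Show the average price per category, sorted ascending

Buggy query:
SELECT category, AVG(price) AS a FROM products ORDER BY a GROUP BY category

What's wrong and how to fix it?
Bug: GROUP BY must precede ORDER BY

Fix: Move ORDER BY to the end, after GROUP BY

Corrected query:
SELECT category, AVG(price) AS a FROM products GROUP BY category ORDER BY a

Result:
category | a         
---------+-----------
Office   | 317.116667
Sports   | 757.205   
Kitchen  | 991.49    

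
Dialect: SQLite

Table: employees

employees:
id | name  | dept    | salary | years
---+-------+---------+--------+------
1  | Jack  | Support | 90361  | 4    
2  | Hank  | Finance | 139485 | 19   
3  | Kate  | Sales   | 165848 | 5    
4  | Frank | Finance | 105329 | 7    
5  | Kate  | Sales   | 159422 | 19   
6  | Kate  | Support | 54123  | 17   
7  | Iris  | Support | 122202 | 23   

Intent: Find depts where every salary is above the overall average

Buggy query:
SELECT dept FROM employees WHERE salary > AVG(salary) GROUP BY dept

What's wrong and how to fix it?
Bug: AVG() is an aggregate; it can't sit directly in WHERE

Fix: Use a subquery for AVG and a HAVING MIN(...) filter so the condition holds for every row in the group

Corrected query:
SELECT dept FROM employees GROUP BY dept HAVING MIN(salary) > (SELECT AVG(salary) FROM employees)

Result:
dept 
-----
Sales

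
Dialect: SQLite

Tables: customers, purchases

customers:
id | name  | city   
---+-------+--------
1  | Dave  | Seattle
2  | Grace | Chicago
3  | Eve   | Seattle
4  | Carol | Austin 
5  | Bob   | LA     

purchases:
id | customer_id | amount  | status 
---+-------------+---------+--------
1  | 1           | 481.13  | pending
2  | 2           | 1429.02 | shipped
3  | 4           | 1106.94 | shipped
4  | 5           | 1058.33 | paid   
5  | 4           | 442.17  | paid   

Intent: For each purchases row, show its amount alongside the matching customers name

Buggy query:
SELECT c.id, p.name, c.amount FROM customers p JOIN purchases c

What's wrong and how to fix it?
Bug: Missing join condition: each purchases row is matched to all customers rows instead of just its own

Fix: Add ON c.customer_id = p.id to the JOIN

Corrected query:
SELECT c.id, p.name, c.amount FROM customers p JOIN purchases c ON c.customer_id = p.id

Result:
id | name  | amount 
---+-------+--------
1  | Dave  | 481.13 
2  | Grace | 1429.02
3  | Carol | 1106.94
4  | Bob   | 1058.33
5  | Carol | 442.17 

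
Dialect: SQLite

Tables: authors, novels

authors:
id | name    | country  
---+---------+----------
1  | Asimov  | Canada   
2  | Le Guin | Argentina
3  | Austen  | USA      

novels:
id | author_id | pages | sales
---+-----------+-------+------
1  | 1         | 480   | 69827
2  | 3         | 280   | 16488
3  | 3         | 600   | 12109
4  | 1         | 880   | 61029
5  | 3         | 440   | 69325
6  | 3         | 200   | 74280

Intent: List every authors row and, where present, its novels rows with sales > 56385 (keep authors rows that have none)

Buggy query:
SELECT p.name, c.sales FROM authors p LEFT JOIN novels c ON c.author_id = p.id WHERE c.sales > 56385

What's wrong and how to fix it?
Bug: Filtering c.sales in WHERE discards the NULL rows produced by LEFT JOIN, turning it into an inner join

Fix: Move the right-table condition into the ON clause so unmatched parents are kept

Corrected query:
SELECT p.name, c.sales FROM authors p LEFT JOIN novels c ON c.author_id = p.id AND c.sales > 56385

Result:
name    | sales
--------+------
Asimov  | 61029
Asimov  | 69827
Le Guin | NULL 
Austen  | 69325
Austen  | 74280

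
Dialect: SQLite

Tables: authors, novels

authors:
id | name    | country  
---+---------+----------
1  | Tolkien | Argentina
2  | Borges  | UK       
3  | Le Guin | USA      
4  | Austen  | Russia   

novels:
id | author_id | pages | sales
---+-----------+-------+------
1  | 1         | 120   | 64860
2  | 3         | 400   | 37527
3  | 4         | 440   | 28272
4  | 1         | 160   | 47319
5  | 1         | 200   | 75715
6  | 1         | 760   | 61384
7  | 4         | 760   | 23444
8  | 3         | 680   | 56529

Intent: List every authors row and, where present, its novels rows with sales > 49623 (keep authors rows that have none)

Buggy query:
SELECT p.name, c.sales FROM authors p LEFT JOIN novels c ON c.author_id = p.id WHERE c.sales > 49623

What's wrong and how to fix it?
Bug: A WHERE condition on the right-hand table after LEFT JOIN drops unmatched parents

Fix: Move the right-table condition into the ON clause so unmatched parents are kept

Corrected query:
SELECT p.name, c.sales FROM authors p LEFT JOIN novels c ON c.author_id = p.id AND c.sales > 49623

Result:
name    | sales
--------+------
Tolkien | 61384
Tolkien | 64860
Tolkien | 75715
Borges  | NULL 
Le Guin | 56529
Austen  | NULL 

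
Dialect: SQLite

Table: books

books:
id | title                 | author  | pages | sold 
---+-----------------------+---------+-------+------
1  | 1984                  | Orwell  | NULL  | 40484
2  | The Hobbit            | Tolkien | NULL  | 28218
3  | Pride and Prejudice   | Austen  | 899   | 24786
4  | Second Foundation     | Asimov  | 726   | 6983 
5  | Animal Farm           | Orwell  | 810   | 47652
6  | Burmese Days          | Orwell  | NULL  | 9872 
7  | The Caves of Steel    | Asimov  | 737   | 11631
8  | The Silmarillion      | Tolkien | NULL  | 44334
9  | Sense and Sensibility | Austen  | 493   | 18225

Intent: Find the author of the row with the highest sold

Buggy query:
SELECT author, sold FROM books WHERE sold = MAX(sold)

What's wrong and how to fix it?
Bug: WHERE is evaluated per row; an aggregate over the whole table isn't defined there

Fix: Use a subquery: WHERE sold = (SELECT MAX(sold) FROM books)

Corrected query:
SELECT author, sold FROM books WHERE sold = (SELECT MAX(sold) FROM books)

Result:
author | sold 
-------+------
Orwell | 47652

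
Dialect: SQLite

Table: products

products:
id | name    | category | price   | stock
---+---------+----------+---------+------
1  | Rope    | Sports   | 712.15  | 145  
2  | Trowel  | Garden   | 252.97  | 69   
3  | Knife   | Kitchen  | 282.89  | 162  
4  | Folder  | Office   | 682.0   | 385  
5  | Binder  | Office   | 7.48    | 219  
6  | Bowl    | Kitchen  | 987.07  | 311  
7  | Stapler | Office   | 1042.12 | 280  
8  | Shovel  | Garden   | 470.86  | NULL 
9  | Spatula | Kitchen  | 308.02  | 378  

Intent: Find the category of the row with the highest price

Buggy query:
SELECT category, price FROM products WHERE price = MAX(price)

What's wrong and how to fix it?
Bug: WHERE is evaluated per row; an aggregate over the whole table isn't defined there

Fix: Use a subquery: WHERE price = (SELECT MAX(price) FROM products)

Corrected query:
SELECT category, price FROM products WHERE price = (SELECT MAX(price) FROM products)

Result:
category | price  
---------+--------
Office   | 1042.12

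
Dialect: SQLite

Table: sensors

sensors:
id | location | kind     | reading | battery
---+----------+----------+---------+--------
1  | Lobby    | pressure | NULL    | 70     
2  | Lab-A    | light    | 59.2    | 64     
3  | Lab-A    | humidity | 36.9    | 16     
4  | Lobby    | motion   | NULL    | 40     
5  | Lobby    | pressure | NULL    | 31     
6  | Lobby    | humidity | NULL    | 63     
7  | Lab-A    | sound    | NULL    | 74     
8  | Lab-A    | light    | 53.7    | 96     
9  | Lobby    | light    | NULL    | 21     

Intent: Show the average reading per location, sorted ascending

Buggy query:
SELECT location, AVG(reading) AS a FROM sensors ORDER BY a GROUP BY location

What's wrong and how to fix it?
Bug: ORDER BY appears before GROUP BY; SQL clause order requires GROUP BY first

Fix: Move ORDER BY to the end, after GROUP BY

Corrected query:
SELECT location, AVG(reading) AS a FROM sensors GROUP BY location ORDER BY a

Result:
location | a        
---------+----------
Lobby    | NULL     
Lab-A    | 49.933333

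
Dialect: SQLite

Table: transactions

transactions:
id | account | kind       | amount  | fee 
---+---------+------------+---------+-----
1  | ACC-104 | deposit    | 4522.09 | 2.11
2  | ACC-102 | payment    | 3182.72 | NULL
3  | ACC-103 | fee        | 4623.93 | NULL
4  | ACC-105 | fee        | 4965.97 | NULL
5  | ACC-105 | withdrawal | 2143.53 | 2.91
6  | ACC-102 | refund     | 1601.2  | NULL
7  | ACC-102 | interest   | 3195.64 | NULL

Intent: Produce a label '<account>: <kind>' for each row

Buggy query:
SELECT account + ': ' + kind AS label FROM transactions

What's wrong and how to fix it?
Bug: '+' is numeric addition; on text columns SQLite converts them to 0 instead of concatenating

Fix: Use the || operator for string concatenation

Corrected query:
SELECT account || ': ' || kind AS label FROM transactions

Result:
label              
-------------------
ACC-104: deposit   
ACC-102: payment   
ACC-103: fee       
ACC-105: fee       
ACC-105: withdrawal
ACC-102: refund    
ACC-102: interest  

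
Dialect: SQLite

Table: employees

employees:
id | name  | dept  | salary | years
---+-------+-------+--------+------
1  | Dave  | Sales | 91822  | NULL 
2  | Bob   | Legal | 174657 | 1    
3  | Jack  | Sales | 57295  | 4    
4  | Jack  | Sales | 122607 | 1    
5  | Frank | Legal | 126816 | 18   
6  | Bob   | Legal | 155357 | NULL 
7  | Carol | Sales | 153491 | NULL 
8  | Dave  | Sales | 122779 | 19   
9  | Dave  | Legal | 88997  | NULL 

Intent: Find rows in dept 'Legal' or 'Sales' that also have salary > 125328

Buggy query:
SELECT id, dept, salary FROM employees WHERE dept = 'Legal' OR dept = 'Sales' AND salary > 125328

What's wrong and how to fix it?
Bug: AND binds tighter than OR, so this parses as dept = 'Legal' OR (dept = 'Sales' AND salary > 125328)

Fix: Add parentheses around the OR so the AND applies to both alternatives

Corrected query:
SELECT id, dept, salary FROM employees WHERE (dept = 'Legal' OR dept = 'Sales') AND salary > 125328

Result:
id | dept  | salary
---+-------+-------
2  | Legal | 174657
5  | Legal | 126816
6  | Legal | 155357
7  | Sales | 153491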